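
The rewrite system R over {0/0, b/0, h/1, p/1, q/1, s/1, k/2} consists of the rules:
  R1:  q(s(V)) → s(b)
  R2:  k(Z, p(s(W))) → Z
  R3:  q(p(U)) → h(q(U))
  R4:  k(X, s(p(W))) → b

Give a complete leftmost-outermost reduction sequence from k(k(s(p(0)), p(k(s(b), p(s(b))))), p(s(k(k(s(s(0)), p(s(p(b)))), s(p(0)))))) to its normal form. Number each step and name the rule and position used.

s(p(0))

1. k(k(s(p(0)), p(k(s(b), p(s(b))))), p(s(k(k(s(s(0)), p(s(p(b)))), s(p(0))))))  →  k(s(p(0)), p(k(s(b), p(s(b)))))   [R2 at ε]
2. k(s(p(0)), p(k(s(b), p(s(b)))))  →  k(s(p(0)), p(s(b)))   [R2 at 2.1]
3. k(s(p(0)), p(s(b)))  →  s(p(0))   [R2 at ε]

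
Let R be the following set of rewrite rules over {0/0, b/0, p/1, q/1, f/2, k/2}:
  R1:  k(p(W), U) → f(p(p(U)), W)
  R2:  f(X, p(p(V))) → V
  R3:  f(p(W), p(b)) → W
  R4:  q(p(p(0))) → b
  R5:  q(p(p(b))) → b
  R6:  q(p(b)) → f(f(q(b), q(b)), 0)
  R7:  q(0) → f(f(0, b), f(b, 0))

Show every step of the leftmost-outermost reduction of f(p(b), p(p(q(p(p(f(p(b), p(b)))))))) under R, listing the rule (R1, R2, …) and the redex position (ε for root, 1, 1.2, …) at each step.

1. f(p(b), p(p(q(p(p(f(p(b), p(b))))))))  →  q(p(p(f(p(b), p(b)))))   [R2 at ε]
2. q(p(p(f(p(b), p(b)))))  →  q(p(p(b)))   [R3 at 1.1.1]
3. q(p(p(b)))  →  b   [R5 at ε]

b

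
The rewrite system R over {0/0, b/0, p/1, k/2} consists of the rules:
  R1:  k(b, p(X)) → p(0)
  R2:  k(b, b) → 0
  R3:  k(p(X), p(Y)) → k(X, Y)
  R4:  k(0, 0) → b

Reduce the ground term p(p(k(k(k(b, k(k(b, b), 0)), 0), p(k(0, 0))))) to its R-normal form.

p(p(p(0)))

1. p(p(k(k(k(b, k(k(b, b), 0)), 0), p(k(0, 0)))))  →  p(p(k(k(k(b, k(0, 0)), 0), p(k(0, 0)))))   [R2 at 1.1.1.1.2.1]
2. p(p(k(k(k(b, k(0, 0)), 0), p(k(0, 0)))))  →  p(p(k(k(k(b, b), 0), p(k(0, 0)))))   [R4 at 1.1.1.1.2]
3. p(p(k(k(k(b, b), 0), p(k(0, 0)))))  →  p(p(k(k(0, 0), p(k(0, 0)))))   [R2 at 1.1.1.1]
4. p(p(k(k(0, 0), p(k(0, 0)))))  →  p(p(k(b, p(k(0, 0)))))   [R4 at 1.1.1]
5. p(p(k(b, p(k(0, 0)))))  →  p(p(p(0)))   [R1 at 1.1]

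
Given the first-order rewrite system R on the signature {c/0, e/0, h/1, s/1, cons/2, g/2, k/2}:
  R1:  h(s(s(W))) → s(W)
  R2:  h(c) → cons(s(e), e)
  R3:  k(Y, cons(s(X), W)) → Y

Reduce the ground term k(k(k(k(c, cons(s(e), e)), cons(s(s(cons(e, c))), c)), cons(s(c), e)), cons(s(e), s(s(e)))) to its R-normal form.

1. k(k(k(k(c, cons(s(e), e)), cons(s(s(cons(e, c))), c)), cons(s(c), e)), cons(s(e), s(s(e))))  →  k(k(k(c, cons(s(e), e)), cons(s(s(cons(e, c))), c)), cons(s(c), e))   [R3 at ε]
2. k(k(k(c, cons(s(e), e)), cons(s(s(cons(e, c))), c)), cons(s(c), e))  →  k(k(c, cons(s(e), e)), cons(s(s(cons(e, c))), c))   [R3 at ε]
3. k(k(c, cons(s(e), e)), cons(s(s(cons(e, c))), c))  →  k(c, cons(s(e), e))   [R3 at ε]
4. k(c, cons(s(e), e))  →  c   [R3 at ε]

c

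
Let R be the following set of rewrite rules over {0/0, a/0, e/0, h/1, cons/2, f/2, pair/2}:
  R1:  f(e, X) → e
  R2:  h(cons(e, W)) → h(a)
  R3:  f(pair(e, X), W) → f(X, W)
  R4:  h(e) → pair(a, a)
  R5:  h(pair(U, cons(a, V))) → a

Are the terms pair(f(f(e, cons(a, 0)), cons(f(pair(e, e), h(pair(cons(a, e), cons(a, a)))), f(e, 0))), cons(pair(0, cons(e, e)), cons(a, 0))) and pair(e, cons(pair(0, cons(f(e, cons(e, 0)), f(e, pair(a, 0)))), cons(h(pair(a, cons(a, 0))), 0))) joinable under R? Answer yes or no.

Reduce t₁ = pair(f(f(e, cons(a, 0)), cons(f(pair(e, e), h(pair(cons(a, e), cons(a, a)))), f(e, 0))), cons(pair(0, cons(e, e)), cons(a, 0))):
1. pair(f(f(e, cons(a, 0)), cons(f(pair(e, e), h(pair(cons(a, e), cons(a, a)))), f(e, 0))), cons(pair(0, cons(e, e)), cons(a, 0)))  →  pair(f(e, cons(f(pair(e, e), h(pair(cons(a, e), cons(a, a)))), f(e, 0))), cons(pair(0, cons(e, e)), cons(a, 0)))   [R1 at 1.1]
2. pair(f(e, cons(f(pair(e, e), h(pair(cons(a, e), cons(a, a)))), f(e, 0))), cons(pair(0, cons(e, e)), cons(a, 0)))  →  pair(e, cons(pair(0, cons(e, e)), cons(a, 0)))   [R1 at 1]

Reduce t₂ = pair(e, cons(pair(0, cons(f(e, cons(e, 0)), f(e, pair(a, 0)))), cons(h(pair(a, cons(a, 0))), 0))):
1. pair(e, cons(pair(0, cons(f(e, cons(e, 0)), f(e, pair(a, 0)))), cons(h(pair(a, cons(a, 0))), 0)))  →  pair(e, cons(pair(0, cons(e, f(e, pair(a, 0)))), cons(h(pair(a, cons(a, 0))), 0)))   [R1 at 2.1.2.1]
2. pair(e, cons(pair(0, cons(e, f(e, pair(a, 0)))), cons(h(pair(a, cons(a, 0))), 0)))  →  pair(e, cons(pair(0, cons(e, e)), cons(h(pair(a, cons(a, 0))), 0)))   [R1 at 2.1.2.2]
3. pair(e, cons(pair(0, cons(e, e)), cons(h(pair(a, cons(a, 0))), 0)))  →  pair(e, cons(pair(0, cons(e, e)), cons(a, 0)))   [R5 at 2.2.1]

yes — NF(t₁) = pair(e, cons(pair(0, cons(e, e)), cons(a, 0))), NF(t₂) = pair(e, cons(pair(0, cons(e, e)), cons(a, 0)))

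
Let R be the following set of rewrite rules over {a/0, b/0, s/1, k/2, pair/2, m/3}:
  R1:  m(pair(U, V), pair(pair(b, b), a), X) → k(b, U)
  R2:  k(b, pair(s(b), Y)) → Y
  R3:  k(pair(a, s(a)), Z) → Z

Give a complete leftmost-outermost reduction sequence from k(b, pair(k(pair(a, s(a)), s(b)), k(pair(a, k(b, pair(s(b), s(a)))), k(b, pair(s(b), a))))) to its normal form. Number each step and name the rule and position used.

a

1. k(b, pair(k(pair(a, s(a)), s(b)), k(pair(a, k(b, pair(s(b), s(a)))), k(b, pair(s(b), a)))))  →  k(b, pair(s(b), k(pair(a, k(b, pair(s(b), s(a)))), k(b, pair(s(b), a)))))   [R3 at 2.1]
2. k(b, pair(s(b), k(pair(a, k(b, pair(s(b), s(a)))), k(b, pair(s(b), a)))))  →  k(pair(a, k(b, pair(s(b), s(a)))), k(b, pair(s(b), a)))   [R2 at ε]
3. k(pair(a, k(b, pair(s(b), s(a)))), k(b, pair(s(b), a)))  →  k(pair(a, s(a)), k(b, pair(s(b), a)))   [R2 at 1.2]
4. k(pair(a, s(a)), k(b, pair(s(b), a)))  →  k(b, pair(s(b), a))   [R3 at ε]
5. k(b, pair(s(b), a))  →  a   [R2 at ε]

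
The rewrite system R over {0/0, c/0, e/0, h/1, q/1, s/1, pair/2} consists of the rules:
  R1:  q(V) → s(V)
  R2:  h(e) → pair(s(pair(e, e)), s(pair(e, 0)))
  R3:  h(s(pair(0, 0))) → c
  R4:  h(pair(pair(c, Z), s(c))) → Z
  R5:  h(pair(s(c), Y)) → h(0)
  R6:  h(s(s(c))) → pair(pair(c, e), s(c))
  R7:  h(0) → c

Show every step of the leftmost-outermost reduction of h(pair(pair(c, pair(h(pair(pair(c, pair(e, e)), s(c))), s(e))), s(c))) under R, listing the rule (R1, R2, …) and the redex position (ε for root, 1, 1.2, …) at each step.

1. h(pair(pair(c, pair(h(pair(pair(c, pair(e, e)), s(c))), s(e))), s(c)))  →  pair(h(pair(pair(c, pair(e, e)), s(c))), s(e))   [R4 at ε]
2. pair(h(pair(pair(c, pair(e, e)), s(c))), s(e))  →  pair(pair(e, e), s(e))   [R4 at 1]

pair(pair(e, e), s(e))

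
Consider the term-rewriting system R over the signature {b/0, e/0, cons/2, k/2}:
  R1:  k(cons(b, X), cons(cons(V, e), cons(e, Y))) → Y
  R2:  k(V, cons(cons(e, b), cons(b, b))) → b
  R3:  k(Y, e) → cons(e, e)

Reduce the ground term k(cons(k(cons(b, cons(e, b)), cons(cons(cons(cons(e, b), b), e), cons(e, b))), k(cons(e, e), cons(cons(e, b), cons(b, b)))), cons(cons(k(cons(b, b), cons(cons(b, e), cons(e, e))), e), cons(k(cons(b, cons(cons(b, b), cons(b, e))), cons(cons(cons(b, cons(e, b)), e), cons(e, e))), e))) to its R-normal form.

e

1. k(cons(k(cons(b, cons(e, b)), cons(cons(cons(cons(e, b), b), e), cons(e, b))), k(cons(e, e), cons(cons(e, b), cons(b, b)))), cons(cons(k(cons(b, b), cons(cons(b, e), cons(e, e))), e), cons(k(cons(b, cons(cons(b, b), cons(b, e))), cons(cons(cons(b, cons(e, b)), e), cons(e, e))), e)))  →  k(cons(b, k(cons(e, e), cons(cons(e, b), cons(b, b)))), cons(cons(k(cons(b, b), cons(cons(b, e), cons(e, e))), e), cons(k(cons(b, cons(cons(b, b), cons(b, e))), cons(cons(cons(b, cons(e, b)), e), cons(e, e))), e)))   [R1 at 1.1]
2. k(cons(b, k(cons(e, e), cons(cons(e, b), cons(b, b)))), cons(cons(k(cons(b, b), cons(cons(b, e), cons(e, e))), e), cons(k(cons(b, cons(cons(b, b), cons(b, e))), cons(cons(cons(b, cons(e, b)), e), cons(e, e))), e)))  →  k(cons(b, b), cons(cons(k(cons(b, b), cons(cons(b, e), cons(e, e))), e), cons(k(cons(b, cons(cons(b, b), cons(b, e))), cons(cons(cons(b, cons(e, b)), e), cons(e, e))), e)))   [R2 at 1.2]
3. k(cons(b, b), cons(cons(k(cons(b, b), cons(cons(b, e), cons(e, e))), e), cons(k(cons(b, cons(cons(b, b), cons(b, e))), cons(cons(cons(b, cons(e, b)), e), cons(e, e))), e)))  →  k(cons(b, b), cons(cons(e, e), cons(k(cons(b, cons(cons(b, b), cons(b, e))), cons(cons(cons(b, cons(e, b)), e), cons(e, e))), e)))   [R1 at 2.1.1]
4. k(cons(b, b), cons(cons(e, e), cons(k(cons(b, cons(cons(b, b), cons(b, e))), cons(cons(cons(b, cons(e, b)), e), cons(e, e))), e)))  →  k(cons(b, b), cons(cons(e, e), cons(e, e)))   [R1 at 2.2.1]
5. k(cons(b, b), cons(cons(e, e), cons(e, e)))  →  e   [R1 at ε]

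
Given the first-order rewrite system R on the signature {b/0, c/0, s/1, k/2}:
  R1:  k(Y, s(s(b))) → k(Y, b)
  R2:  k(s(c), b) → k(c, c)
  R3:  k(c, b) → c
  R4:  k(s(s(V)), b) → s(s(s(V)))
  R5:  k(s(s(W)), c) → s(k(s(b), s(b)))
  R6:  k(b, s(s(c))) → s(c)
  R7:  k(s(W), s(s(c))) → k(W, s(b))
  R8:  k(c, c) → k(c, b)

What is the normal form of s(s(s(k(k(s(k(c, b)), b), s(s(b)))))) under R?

s(s(s(c)))

1. s(s(s(k(k(s(k(c, b)), b), s(s(b))))))  →  s(s(s(k(k(s(k(c, b)), b), b))))   [R1 at 1.1.1]
2. s(s(s(k(k(s(k(c, b)), b), b))))  →  s(s(s(k(k(s(c), b), b))))   [R3 at 1.1.1.1.1.1]
3. s(s(s(k(k(s(c), b), b))))  →  s(s(s(k(k(c, c), b))))   [R2 at 1.1.1.1]
4. s(s(s(k(k(c, c), b))))  →  s(s(s(k(k(c, b), b))))   [R8 at 1.1.1.1]
5. s(s(s(k(k(c, b), b))))  →  s(s(s(k(c, b))))   [R3 at 1.1.1.1]
6. s(s(s(k(c, b))))  →  s(s(s(c)))   [R3 at 1.1.1]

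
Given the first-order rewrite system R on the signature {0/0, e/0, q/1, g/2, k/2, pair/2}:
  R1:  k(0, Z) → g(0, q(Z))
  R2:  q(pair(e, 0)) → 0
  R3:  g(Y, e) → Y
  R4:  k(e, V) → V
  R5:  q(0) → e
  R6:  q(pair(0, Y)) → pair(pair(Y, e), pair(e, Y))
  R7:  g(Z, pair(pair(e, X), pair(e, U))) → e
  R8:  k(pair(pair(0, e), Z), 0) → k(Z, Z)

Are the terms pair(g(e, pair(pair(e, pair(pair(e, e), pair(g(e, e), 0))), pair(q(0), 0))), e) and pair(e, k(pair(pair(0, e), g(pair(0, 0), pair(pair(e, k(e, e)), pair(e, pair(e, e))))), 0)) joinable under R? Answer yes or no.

Reduce t₁ = pair(g(e, pair(pair(e, pair(pair(e, e), pair(g(e, e), 0))), pair(q(0), 0))), e):
1. pair(g(e, pair(pair(e, pair(pair(e, e), pair(g(e, e), 0))), pair(q(0), 0))), e)  →  pair(g(e, pair(pair(e, pair(pair(e, e), pair(e, 0))), pair(q(0), 0))), e)   [R3 at 1.2.1.2.2.1]
2. pair(g(e, pair(pair(e, pair(pair(e, e), pair(e, 0))), pair(q(0), 0))), e)  →  pair(g(e, pair(pair(e, pair(pair(e, e), pair(e, 0))), pair(e, 0))), e)   [R5 at 1.2.2.1]
3. pair(g(e, pair(pair(e, pair(pair(e, e), pair(e, 0))), pair(e, 0))), e)  →  pair(e, e)   [R7 at 1]

Reduce t₂ = pair(e, k(pair(pair(0, e), g(pair(0, 0), pair(pair(e, k(e, e)), pair(e, pair(e, e))))), 0)):
1. pair(e, k(pair(pair(0, e), g(pair(0, 0), pair(pair(e, k(e, e)), pair(e, pair(e, e))))), 0))  →  pair(e, k(g(pair(0, 0), pair(pair(e, k(e, e)), pair(e, pair(e, e)))), g(pair(0, 0), pair(pair(e, k(e, e)), pair(e, pair(e, e))))))   [R8 at 2]
2. pair(e, k(g(pair(0, 0), pair(pair(e, k(e, e)), pair(e, pair(e, e)))), g(pair(0, 0), pair(pair(e, k(e, e)), pair(e, pair(e, e))))))  →  pair(e, k(e, g(pair(0, 0), pair(pair(e, k(e, e)), pair(e, pair(e, e))))))   [R7 at 2.1]
3. pair(e, k(e, g(pair(0, 0), pair(pair(e, k(e, e)), pair(e, pair(e, e))))))  →  pair(e, g(pair(0, 0), pair(pair(e, k(e, e)), pair(e, pair(e, e)))))   [R4 at 2]
4. pair(e, g(pair(0, 0), pair(pair(e, k(e, e)), pair(e, pair(e, e)))))  →  pair(e, e)   [R7 at 2]

yes — NF(t₁) = pair(e, e), NF(t₂) = pair(e, e)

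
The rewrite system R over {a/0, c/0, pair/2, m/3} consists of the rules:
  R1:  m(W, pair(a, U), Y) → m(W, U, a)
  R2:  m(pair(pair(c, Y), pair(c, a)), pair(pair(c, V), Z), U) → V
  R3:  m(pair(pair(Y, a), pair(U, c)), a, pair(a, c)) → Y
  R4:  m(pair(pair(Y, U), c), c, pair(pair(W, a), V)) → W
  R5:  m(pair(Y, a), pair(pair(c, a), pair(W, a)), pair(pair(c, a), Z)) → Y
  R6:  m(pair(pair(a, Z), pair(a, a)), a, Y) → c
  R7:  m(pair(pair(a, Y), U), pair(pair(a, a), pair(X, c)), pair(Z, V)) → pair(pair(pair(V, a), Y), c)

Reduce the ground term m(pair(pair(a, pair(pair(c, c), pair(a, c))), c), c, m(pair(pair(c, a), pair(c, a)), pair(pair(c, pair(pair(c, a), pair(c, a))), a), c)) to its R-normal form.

c

1. m(pair(pair(a, pair(pair(c, c), pair(a, c))), c), c, m(pair(pair(c, a), pair(c, a)), pair(pair(c, pair(pair(c, a), pair(c, a))), a), c))  →  m(pair(pair(a, pair(pair(c, c), pair(a, c))), c), c, pair(pair(c, a), pair(c, a)))   [R2 at 3]
2. m(pair(pair(a, pair(pair(c, c), pair(a, c))), c), c, pair(pair(c, a), pair(c, a)))  →  c   [R4 at ε]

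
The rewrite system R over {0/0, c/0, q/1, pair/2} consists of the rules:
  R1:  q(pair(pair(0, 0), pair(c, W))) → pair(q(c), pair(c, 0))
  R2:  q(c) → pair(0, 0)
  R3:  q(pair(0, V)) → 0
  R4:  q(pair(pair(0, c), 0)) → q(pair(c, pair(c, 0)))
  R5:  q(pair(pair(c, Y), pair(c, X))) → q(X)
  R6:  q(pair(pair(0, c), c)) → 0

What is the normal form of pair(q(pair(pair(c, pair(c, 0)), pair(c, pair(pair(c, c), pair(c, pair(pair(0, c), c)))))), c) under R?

pair(0, c)

1. pair(q(pair(pair(c, pair(c, 0)), pair(c, pair(pair(c, c), pair(c, pair(pair(0, c), c)))))), c)  →  pair(q(pair(pair(c, c), pair(c, pair(pair(0, c), c)))), c)   [R5 at 1]
2. pair(q(pair(pair(c, c), pair(c, pair(pair(0, c), c)))), c)  →  pair(q(pair(pair(0, c), c)), c)   [R5 at 1]
3. pair(q(pair(pair(0, c), c)), c)  →  pair(0, c)   [R6 at 1]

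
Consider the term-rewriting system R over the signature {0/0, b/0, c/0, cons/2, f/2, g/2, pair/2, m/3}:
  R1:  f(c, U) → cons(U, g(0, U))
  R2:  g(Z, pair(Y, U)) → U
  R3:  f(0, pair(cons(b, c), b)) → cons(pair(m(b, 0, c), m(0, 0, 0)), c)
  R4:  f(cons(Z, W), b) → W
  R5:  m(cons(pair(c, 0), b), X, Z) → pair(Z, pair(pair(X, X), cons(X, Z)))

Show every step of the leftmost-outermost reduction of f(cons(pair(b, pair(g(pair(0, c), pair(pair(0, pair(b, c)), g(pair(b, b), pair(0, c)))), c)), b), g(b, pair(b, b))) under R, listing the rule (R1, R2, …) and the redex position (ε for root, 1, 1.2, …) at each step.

b

1. f(cons(pair(b, pair(g(pair(0, c), pair(pair(0, pair(b, c)), g(pair(b, b), pair(0, c)))), c)), b), g(b, pair(b, b)))  →  f(cons(pair(b, pair(g(pair(b, b), pair(0, c)), c)), b), g(b, pair(b, b)))   [R2 at 1.1.2.1]
2. f(cons(pair(b, pair(g(pair(b, b), pair(0, c)), c)), b), g(b, pair(b, b)))  →  f(cons(pair(b, pair(c, c)), b), g(b, pair(b, b)))   [R2 at 1.1.2.1]
3. f(cons(pair(b, pair(c, c)), b), g(b, pair(b, b)))  →  f(cons(pair(b, pair(c, c)), b), b)   [R2 at 2]
4. f(cons(pair(b, pair(c, c)), b), b)  →  b   [R4 at ε]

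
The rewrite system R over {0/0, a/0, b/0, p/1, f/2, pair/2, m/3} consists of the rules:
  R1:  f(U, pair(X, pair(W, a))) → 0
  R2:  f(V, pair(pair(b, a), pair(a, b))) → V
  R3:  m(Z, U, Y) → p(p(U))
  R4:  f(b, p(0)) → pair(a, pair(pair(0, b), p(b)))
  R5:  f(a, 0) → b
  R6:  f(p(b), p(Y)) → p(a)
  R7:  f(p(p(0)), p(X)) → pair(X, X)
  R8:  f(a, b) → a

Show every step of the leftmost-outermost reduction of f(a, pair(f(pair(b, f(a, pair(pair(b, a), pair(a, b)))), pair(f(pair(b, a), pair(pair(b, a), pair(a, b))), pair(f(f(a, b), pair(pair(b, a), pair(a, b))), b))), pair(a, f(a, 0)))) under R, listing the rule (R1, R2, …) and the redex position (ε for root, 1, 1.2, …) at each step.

1. f(a, pair(f(pair(b, f(a, pair(pair(b, a), pair(a, b)))), pair(f(pair(b, a), pair(pair(b, a), pair(a, b))), pair(f(f(a, b), pair(pair(b, a), pair(a, b))), b))), pair(a, f(a, 0))))  →  f(a, pair(f(pair(b, a), pair(f(pair(b, a), pair(pair(b, a), pair(a, b))), pair(f(f(a, b), pair(pair(b, a), pair(a, b))), b))), pair(a, f(a, 0))))   [R2 at 2.1.1.2]
2. f(a, pair(f(pair(b, a), pair(f(pair(b, a), pair(pair(b, a), pair(a, b))), pair(f(f(a, b), pair(pair(b, a), pair(a, b))), b))), pair(a, f(a, 0))))  →  f(a, pair(f(pair(b, a), pair(pair(b, a), pair(f(f(a, b), pair(pair(b, a), pair(a, b))), b))), pair(a, f(a, 0))))   [R2 at 2.1.2.1]
3. f(a, pair(f(pair(b, a), pair(pair(b, a), pair(f(f(a, b), pair(pair(b, a), pair(a, b))), b))), pair(a, f(a, 0))))  →  f(a, pair(f(pair(b, a), pair(pair(b, a), pair(f(a, b), b))), pair(a, f(a, 0))))   [R2 at 2.1.2.2.1]
4. f(a, pair(f(pair(b, a), pair(pair(b, a), pair(f(a, b), b))), pair(a, f(a, 0))))  →  f(a, pair(f(pair(b, a), pair(pair(b, a), pair(a, b))), pair(a, f(a, 0))))   [R8 at 2.1.2.2.1]
5. f(a, pair(f(pair(b, a), pair(pair(b, a), pair(a, b))), pair(a, f(a, 0))))  →  f(a, pair(pair(b, a), pair(a, f(a, 0))))   [R2 at 2.1]
6. f(a, pair(pair(b, a), pair(a, f(a, 0))))  →  f(a, pair(pair(b, a), pair(a, b)))   [R5 at 2.2.2]
7. f(a, pair(pair(b, a), pair(a, b)))  →  a   [R2 at ε]

a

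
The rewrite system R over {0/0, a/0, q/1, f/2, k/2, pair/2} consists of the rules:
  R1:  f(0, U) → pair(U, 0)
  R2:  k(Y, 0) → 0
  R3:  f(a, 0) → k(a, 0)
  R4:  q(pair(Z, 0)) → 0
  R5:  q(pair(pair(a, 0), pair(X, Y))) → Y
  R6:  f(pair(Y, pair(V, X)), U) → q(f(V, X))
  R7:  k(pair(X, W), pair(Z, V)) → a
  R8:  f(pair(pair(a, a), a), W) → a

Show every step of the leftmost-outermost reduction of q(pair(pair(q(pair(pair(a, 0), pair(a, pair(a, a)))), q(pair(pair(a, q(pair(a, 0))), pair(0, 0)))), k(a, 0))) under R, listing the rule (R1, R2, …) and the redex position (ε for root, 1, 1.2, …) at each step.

1. q(pair(pair(q(pair(pair(a, 0), pair(a, pair(a, a)))), q(pair(pair(a, q(pair(a, 0))), pair(0, 0)))), k(a, 0)))  →  q(pair(pair(pair(a, a), q(pair(pair(a, q(pair(a, 0))), pair(0, 0)))), k(a, 0)))   [R5 at 1.1.1]
2. q(pair(pair(pair(a, a), q(pair(pair(a, q(pair(a, 0))), pair(0, 0)))), k(a, 0)))  →  q(pair(pair(pair(a, a), q(pair(pair(a, 0), pair(0, 0)))), k(a, 0)))   [R4 at 1.1.2.1.1.2]
3. q(pair(pair(pair(a, a), q(pair(pair(a, 0), pair(0, 0)))), k(a, 0)))  →  q(pair(pair(pair(a, a), 0), k(a, 0)))   [R5 at 1.1.2]
4. q(pair(pair(pair(a, a), 0), k(a, 0)))  →  q(pair(pair(pair(a, a), 0), 0))   [R2 at 1.2]
5. q(pair(pair(pair(a, a), 0), 0))  →  0   [R4 at ε]

0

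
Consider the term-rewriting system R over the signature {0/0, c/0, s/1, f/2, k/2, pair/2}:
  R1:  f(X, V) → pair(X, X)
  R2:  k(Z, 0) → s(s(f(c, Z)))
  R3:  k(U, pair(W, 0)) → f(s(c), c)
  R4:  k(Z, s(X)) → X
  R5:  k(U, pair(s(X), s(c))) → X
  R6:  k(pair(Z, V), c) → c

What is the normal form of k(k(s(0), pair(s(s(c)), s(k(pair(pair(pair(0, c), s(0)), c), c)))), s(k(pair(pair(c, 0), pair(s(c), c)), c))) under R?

1. k(k(s(0), pair(s(s(c)), s(k(pair(pair(pair(0, c), s(0)), c), c)))), s(k(pair(pair(c, 0), pair(s(c), c)), c)))  →  k(pair(pair(c, 0), pair(s(c), c)), c)   [R4 at ε]
2. k(pair(pair(c, 0), pair(s(c), c)), c)  →  c   [R6 at ε]

c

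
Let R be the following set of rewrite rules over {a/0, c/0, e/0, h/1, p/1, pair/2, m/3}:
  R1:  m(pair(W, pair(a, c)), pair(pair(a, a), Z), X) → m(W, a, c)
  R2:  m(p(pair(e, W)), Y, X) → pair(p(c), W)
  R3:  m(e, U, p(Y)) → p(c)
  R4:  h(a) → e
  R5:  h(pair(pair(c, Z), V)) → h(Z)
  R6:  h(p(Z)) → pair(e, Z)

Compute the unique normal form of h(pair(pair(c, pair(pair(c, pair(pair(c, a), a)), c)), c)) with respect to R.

1. h(pair(pair(c, pair(pair(c, pair(pair(c, a), a)), c)), c))  →  h(pair(pair(c, pair(pair(c, a), a)), c))   [R5 at ε]
2. h(pair(pair(c, pair(pair(c, a), a)), c))  →  h(pair(pair(c, a), a))   [R5 at ε]
3. h(pair(pair(c, a), a))  →  h(a)   [R5 at ε]
4. h(a)  →  e   [R4 at ε]

e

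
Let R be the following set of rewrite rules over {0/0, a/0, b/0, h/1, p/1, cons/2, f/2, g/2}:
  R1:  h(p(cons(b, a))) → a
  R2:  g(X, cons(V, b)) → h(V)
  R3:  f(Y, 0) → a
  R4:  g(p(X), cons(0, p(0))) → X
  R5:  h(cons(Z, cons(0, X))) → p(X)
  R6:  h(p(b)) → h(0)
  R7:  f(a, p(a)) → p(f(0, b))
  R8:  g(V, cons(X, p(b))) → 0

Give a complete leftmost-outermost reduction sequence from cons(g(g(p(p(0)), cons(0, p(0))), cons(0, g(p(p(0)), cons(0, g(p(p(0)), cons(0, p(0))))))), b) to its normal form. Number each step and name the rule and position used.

cons(0, b)

1. cons(g(g(p(p(0)), cons(0, p(0))), cons(0, g(p(p(0)), cons(0, g(p(p(0)), cons(0, p(0))))))), b)  →  cons(g(p(0), cons(0, g(p(p(0)), cons(0, g(p(p(0)), cons(0, p(0))))))), b)   [R4 at 1.1]
2. cons(g(p(0), cons(0, g(p(p(0)), cons(0, g(p(p(0)), cons(0, p(0))))))), b)  →  cons(g(p(0), cons(0, g(p(p(0)), cons(0, p(0))))), b)   [R4 at 1.2.2.2.2]
3. cons(g(p(0), cons(0, g(p(p(0)), cons(0, p(0))))), b)  →  cons(g(p(0), cons(0, p(0))), b)   [R4 at 1.2.2]
4. cons(g(p(0), cons(0, p(0))), b)  →  cons(0, b)   [R4 at 1]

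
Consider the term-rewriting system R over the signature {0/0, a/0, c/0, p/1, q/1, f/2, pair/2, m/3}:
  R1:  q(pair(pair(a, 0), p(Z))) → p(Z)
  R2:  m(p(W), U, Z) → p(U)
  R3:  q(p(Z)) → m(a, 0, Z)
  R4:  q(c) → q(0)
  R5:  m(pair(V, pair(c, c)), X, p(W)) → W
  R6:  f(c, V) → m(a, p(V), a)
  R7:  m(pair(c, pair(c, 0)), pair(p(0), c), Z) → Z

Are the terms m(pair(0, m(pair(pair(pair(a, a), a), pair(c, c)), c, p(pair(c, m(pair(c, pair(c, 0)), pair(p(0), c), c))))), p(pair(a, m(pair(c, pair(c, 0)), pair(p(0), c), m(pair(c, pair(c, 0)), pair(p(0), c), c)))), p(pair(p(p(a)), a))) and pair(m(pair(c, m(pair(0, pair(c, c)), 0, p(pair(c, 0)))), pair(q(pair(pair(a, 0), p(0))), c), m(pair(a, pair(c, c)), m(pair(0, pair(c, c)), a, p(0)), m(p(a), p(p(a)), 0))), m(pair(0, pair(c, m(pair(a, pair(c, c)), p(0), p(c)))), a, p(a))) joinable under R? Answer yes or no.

yes — NF(t₁) = pair(p(p(a)), a), NF(t₂) = pair(p(p(a)), a)

Reduce t₁ = m(pair(0, m(pair(pair(pair(a, a), a), pair(c, c)), c, p(pair(c, m(pair(c, pair(c, 0)), pair(p(0), c), c))))), p(pair(a, m(pair(c, pair(c, 0)), pair(p(0), c), m(pair(c, pair(c, 0)), pair(p(0), c), c)))), p(pair(p(p(a)), a))):
1. m(pair(0, m(pair(pair(pair(a, a), a), pair(c, c)), c, p(pair(c, m(pair(c, pair(c, 0)), pair(p(0), c), c))))), p(pair(a, m(pair(c, pair(c, 0)), pair(p(0), c), m(pair(c, pair(c, 0)), pair(p(0), c), c)))), p(pair(p(p(a)), a)))  →  m(pair(0, pair(c, m(pair(c, pair(c, 0)), pair(p(0), c), c))), p(pair(a, m(pair(c, pair(c, 0)), pair(p(0), c), m(pair(c, pair(c, 0)), pair(p(0), c), c)))), p(pair(p(p(a)), a)))   [R5 at 1.2]
2. m(pair(0, pair(c, m(pair(c, pair(c, 0)), pair(p(0), c), c))), p(pair(a, m(pair(c, pair(c, 0)), pair(p(0), c), m(pair(c, pair(c, 0)), pair(p(0), c), c)))), p(pair(p(p(a)), a)))  →  m(pair(0, pair(c, c)), p(pair(a, m(pair(c, pair(c, 0)), pair(p(0), c), m(pair(c, pair(c, 0)), pair(p(0), c), c)))), p(pair(p(p(a)), a)))   [R7 at 1.2.2]
3. m(pair(0, pair(c, c)), p(pair(a, m(pair(c, pair(c, 0)), pair(p(0), c), m(pair(c, pair(c, 0)), pair(p(0), c), c)))), p(pair(p(p(a)), a)))  →  pair(p(p(a)), a)   [R5 at ε]

Reduce t₂ = pair(m(pair(c, m(pair(0, pair(c, c)), 0, p(pair(c, 0)))), pair(q(pair(pair(a, 0), p(0))), c), m(pair(a, pair(c, c)), m(pair(0, pair(c, c)), a, p(0)), m(p(a), p(p(a)), 0))), m(pair(0, pair(c, m(pair(a, pair(c, c)), p(0), p(c)))), a, p(a))):
1. pair(m(pair(c, m(pair(0, pair(c, c)), 0, p(pair(c, 0)))), pair(q(pair(pair(a, 0), p(0))), c), m(pair(a, pair(c, c)), m(pair(0, pair(c, c)), a, p(0)), m(p(a), p(p(a)), 0))), m(pair(0, pair(c, m(pair(a, pair(c, c)), p(0), p(c)))), a, p(a)))  →  pair(m(pair(c, pair(c, 0)), pair(q(pair(pair(a, 0), p(0))), c), m(pair(a, pair(c, c)), m(pair(0, pair(c, c)), a, p(0)), m(p(a), p(p(a)), 0))), m(pair(0, pair(c, m(pair(a, pair(c, c)), p(0), p(c)))), a, p(a)))   [R5 at 1.1.2]
2. pair(m(pair(c, pair(c, 0)), pair(q(pair(pair(a, 0), p(0))), c), m(pair(a, pair(c, c)), m(pair(0, pair(c, c)), a, p(0)), m(p(a), p(p(a)), 0))), m(pair(0, pair(c, m(pair(a, pair(c, c)), p(0), p(c)))), a, p(a)))  →  pair(m(pair(c, pair(c, 0)), pair(p(0), c), m(pair(a, pair(c, c)), m(pair(0, pair(c, c)), a, p(0)), m(p(a), p(p(a)), 0))), m(pair(0, pair(c, m(pair(a, pair(c, c)), p(0), p(c)))), a, p(a)))   [R1 at 1.2.1]
3. pair(m(pair(c, pair(c, 0)), pair(p(0), c), m(pair(a, pair(c, c)), m(pair(0, pair(c, c)), a, p(0)), m(p(a), p(p(a)), 0))), m(pair(0, pair(c, m(pair(a, pair(c, c)), p(0), p(c)))), a, p(a)))  →  pair(m(pair(a, pair(c, c)), m(pair(0, pair(c, c)), a, p(0)), m(p(a), p(p(a)), 0)), m(pair(0, pair(c, m(pair(a, pair(c, c)), p(0), p(c)))), a, p(a)))   [R7 at 1]
4. pair(m(pair(a, pair(c, c)), m(pair(0, pair(c, c)), a, p(0)), m(p(a), p(p(a)), 0)), m(pair(0, pair(c, m(pair(a, pair(c, c)), p(0), p(c)))), a, p(a)))  →  pair(m(pair(a, pair(c, c)), 0, m(p(a), p(p(a)), 0)), m(pair(0, pair(c, m(pair(a, pair(c, c)), p(0), p(c)))), a, p(a)))   [R5 at 1.2]
5. pair(m(pair(a, pair(c, c)), 0, m(p(a), p(p(a)), 0)), m(pair(0, pair(c, m(pair(a, pair(c, c)), p(0), p(c)))), a, p(a)))  →  pair(m(pair(a, pair(c, c)), 0, p(p(p(a)))), m(pair(0, pair(c, m(pair(a, pair(c, c)), p(0), p(c)))), a, p(a)))   [R2 at 1.3]
6. pair(m(pair(a, pair(c, c)), 0, p(p(p(a)))), m(pair(0, pair(c, m(pair(a, pair(c, c)), p(0), p(c)))), a, p(a)))  →  pair(p(p(a)), m(pair(0, pair(c, m(pair(a, pair(c, c)), p(0), p(c)))), a, p(a)))   [R5 at 1]
7. pair(p(p(a)), m(pair(0, pair(c, m(pair(a, pair(c, c)), p(0), p(c)))), a, p(a)))  →  pair(p(p(a)), m(pair(0, pair(c, c)), a, p(a)))   [R5 at 2.1.2.2]
8. pair(p(p(a)), m(pair(0, pair(c, c)), a, p(a)))  →  pair(p(p(a)), a)   [R5 at 2]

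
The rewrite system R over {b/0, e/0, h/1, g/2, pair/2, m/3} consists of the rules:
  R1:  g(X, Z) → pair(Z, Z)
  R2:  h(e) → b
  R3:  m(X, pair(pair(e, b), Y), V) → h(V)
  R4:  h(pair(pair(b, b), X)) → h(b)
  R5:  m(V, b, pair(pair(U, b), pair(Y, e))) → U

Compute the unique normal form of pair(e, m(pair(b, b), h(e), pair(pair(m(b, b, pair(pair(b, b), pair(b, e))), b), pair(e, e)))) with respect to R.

1. pair(e, m(pair(b, b), h(e), pair(pair(m(b, b, pair(pair(b, b), pair(b, e))), b), pair(e, e))))  →  pair(e, m(pair(b, b), b, pair(pair(m(b, b, pair(pair(b, b), pair(b, e))), b), pair(e, e))))   [R2 at 2.2]
2. pair(e, m(pair(b, b), b, pair(pair(m(b, b, pair(pair(b, b), pair(b, e))), b), pair(e, e))))  →  pair(e, m(b, b, pair(pair(b, b), pair(b, e))))   [R5 at 2]
3. pair(e, m(b, b, pair(pair(b, b), pair(b, e))))  →  pair(e, b)   [R5 at 2]

pair(e, b)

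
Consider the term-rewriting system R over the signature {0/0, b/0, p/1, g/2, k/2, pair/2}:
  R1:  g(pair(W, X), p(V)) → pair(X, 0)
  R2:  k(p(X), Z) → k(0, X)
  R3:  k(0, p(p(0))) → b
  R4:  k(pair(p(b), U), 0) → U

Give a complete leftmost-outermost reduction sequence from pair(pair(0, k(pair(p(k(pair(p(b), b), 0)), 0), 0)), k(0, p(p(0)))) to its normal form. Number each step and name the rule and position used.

1. pair(pair(0, k(pair(p(k(pair(p(b), b), 0)), 0), 0)), k(0, p(p(0))))  →  pair(pair(0, k(pair(p(b), 0), 0)), k(0, p(p(0))))   [R4 at 1.2.1.1.1]
2. pair(pair(0, k(pair(p(b), 0), 0)), k(0, p(p(0))))  →  pair(pair(0, 0), k(0, p(p(0))))   [R4 at 1.2]
3. pair(pair(0, 0), k(0, p(p(0))))  →  pair(pair(0, 0), b)   [R3 at 2]

pair(pair(0, 0), b)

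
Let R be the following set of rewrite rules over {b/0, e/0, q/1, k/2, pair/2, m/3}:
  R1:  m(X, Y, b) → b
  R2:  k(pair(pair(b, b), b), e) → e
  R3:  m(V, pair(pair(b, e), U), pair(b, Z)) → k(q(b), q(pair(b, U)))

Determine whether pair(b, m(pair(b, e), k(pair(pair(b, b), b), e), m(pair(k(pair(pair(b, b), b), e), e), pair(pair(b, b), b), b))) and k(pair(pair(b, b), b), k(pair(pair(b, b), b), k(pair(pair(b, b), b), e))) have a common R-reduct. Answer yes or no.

Reduce t₁ = pair(b, m(pair(b, e), k(pair(pair(b, b), b), e), m(pair(k(pair(pair(b, b), b), e), e), pair(pair(b, b), b), b))):
1. pair(b, m(pair(b, e), k(pair(pair(b, b), b), e), m(pair(k(pair(pair(b, b), b), e), e), pair(pair(b, b), b), b)))  →  pair(b, m(pair(b, e), e, m(pair(k(pair(pair(b, b), b), e), e), pair(pair(b, b), b), b)))   [R2 at 2.2]
2. pair(b, m(pair(b, e), e, m(pair(k(pair(pair(b, b), b), e), e), pair(pair(b, b), b), b)))  →  pair(b, m(pair(b, e), e, b))   [R1 at 2.3]
3. pair(b, m(pair(b, e), e, b))  →  pair(b, b)   [R1 at 2]

Reduce t₂ = k(pair(pair(b, b), b), k(pair(pair(b, b), b), k(pair(pair(b, b), b), e))):
1. k(pair(pair(b, b), b), k(pair(pair(b, b), b), k(pair(pair(b, b), b), e)))  →  k(pair(pair(b, b), b), k(pair(pair(b, b), b), e))   [R2 at 2.2]
2. k(pair(pair(b, b), b), k(pair(pair(b, b), b), e))  →  k(pair(pair(b, b), b), e)   [R2 at 2]
3. k(pair(pair(b, b), b), e)  →  e   [R2 at ε]

no — NF(t₁) = pair(b, b), NF(t₂) = e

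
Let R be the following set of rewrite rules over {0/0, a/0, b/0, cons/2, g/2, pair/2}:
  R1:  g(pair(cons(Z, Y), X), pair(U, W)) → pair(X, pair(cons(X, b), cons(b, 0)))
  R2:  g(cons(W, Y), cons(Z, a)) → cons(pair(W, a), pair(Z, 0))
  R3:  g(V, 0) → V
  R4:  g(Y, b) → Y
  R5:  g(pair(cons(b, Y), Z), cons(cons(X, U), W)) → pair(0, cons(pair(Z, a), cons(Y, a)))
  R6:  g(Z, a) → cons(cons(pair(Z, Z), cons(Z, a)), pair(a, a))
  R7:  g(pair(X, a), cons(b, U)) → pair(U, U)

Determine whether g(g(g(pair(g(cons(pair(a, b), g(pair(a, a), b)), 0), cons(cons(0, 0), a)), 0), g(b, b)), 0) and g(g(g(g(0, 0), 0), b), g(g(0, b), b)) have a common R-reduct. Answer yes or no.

Reduce t₁ = g(g(g(pair(g(cons(pair(a, b), g(pair(a, a), b)), 0), cons(cons(0, 0), a)), 0), g(b, b)), 0):
1. g(g(g(pair(g(cons(pair(a, b), g(pair(a, a), b)), 0), cons(cons(0, 0), a)), 0), g(b, b)), 0)  →  g(g(pair(g(cons(pair(a, b), g(pair(a, a), b)), 0), cons(cons(0, 0), a)), 0), g(b, b))   [R3 at ε]
2. g(g(pair(g(cons(pair(a, b), g(pair(a, a), b)), 0), cons(cons(0, 0), a)), 0), g(b, b))  →  g(pair(g(cons(pair(a, b), g(pair(a, a), b)), 0), cons(cons(0, 0), a)), g(b, b))   [R3 at 1]
3. g(pair(g(cons(pair(a, b), g(pair(a, a), b)), 0), cons(cons(0, 0), a)), g(b, b))  →  g(pair(cons(pair(a, b), g(pair(a, a), b)), cons(cons(0, 0), a)), g(b, b))   [R3 at 1.1]
4. g(pair(cons(pair(a, b), g(pair(a, a), b)), cons(cons(0, 0), a)), g(b, b))  →  g(pair(cons(pair(a, b), pair(a, a)), cons(cons(0, 0), a)), g(b, b))   [R4 at 1.1.2]
5. g(pair(cons(pair(a, b), pair(a, a)), cons(cons(0, 0), a)), g(b, b))  →  g(pair(cons(pair(a, b), pair(a, a)), cons(cons(0, 0), a)), b)   [R4 at 2]
6. g(pair(cons(pair(a, b), pair(a, a)), cons(cons(0, 0), a)), b)  →  pair(cons(pair(a, b), pair(a, a)), cons(cons(0, 0), a))   [R4 at ε]

Reduce t₂ = g(g(g(g(0, 0), 0), b), g(g(0, b), b)):
1. g(g(g(g(0, 0), 0), b), g(g(0, b), b))  →  g(g(g(0, 0), 0), g(g(0, b), b))   [R4 at 1]
2. g(g(g(0, 0), 0), g(g(0, b), b))  →  g(g(0, 0), g(g(0, b), b))   [R3 at 1]
3. g(g(0, 0), g(g(0, b), b))  →  g(0, g(g(0, b), b))   [R3 at 1]
4. g(0, g(g(0, b), b))  →  g(0, g(0, b))   [R4 at 2]
5. g(0, g(0, b))  →  g(0, 0)   [R4 at 2]
6. g(0, 0)  →  0   [R3 at ε]

no — NF(t₁) = pair(cons(pair(a, b), pair(a, a)), cons(cons(0, 0), a)), NF(t₂) = 0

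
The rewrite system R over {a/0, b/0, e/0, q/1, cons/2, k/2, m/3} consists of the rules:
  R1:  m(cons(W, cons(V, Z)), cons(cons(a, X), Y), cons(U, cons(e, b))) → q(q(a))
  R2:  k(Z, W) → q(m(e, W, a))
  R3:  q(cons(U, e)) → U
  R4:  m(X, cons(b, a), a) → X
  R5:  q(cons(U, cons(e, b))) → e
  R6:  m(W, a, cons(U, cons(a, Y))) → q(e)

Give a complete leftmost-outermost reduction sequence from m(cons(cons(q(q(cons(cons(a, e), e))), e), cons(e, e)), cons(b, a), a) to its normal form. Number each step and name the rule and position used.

1. m(cons(cons(q(q(cons(cons(a, e), e))), e), cons(e, e)), cons(b, a), a)  →  cons(cons(q(q(cons(cons(a, e), e))), e), cons(e, e))   [R4 at ε]
2. cons(cons(q(q(cons(cons(a, e), e))), e), cons(e, e))  →  cons(cons(q(cons(a, e)), e), cons(e, e))   [R3 at 1.1.1]
3. cons(cons(q(cons(a, e)), e), cons(e, e))  →  cons(cons(a, e), cons(e, e))   [R3 at 1.1]

cons(cons(a, e), cons(e, e))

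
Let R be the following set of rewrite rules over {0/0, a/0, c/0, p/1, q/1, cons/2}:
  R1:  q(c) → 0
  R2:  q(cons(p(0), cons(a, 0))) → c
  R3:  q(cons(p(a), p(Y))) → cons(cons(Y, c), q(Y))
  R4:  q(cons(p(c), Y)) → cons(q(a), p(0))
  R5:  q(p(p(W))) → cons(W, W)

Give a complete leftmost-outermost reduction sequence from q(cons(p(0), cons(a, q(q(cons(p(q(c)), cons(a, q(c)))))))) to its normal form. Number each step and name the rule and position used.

c

1. q(cons(p(0), cons(a, q(q(cons(p(q(c)), cons(a, q(c))))))))  →  q(cons(p(0), cons(a, q(q(cons(p(0), cons(a, q(c))))))))   [R1 at 1.2.2.1.1.1.1]
2. q(cons(p(0), cons(a, q(q(cons(p(0), cons(a, q(c))))))))  →  q(cons(p(0), cons(a, q(q(cons(p(0), cons(a, 0)))))))   [R1 at 1.2.2.1.1.2.2]
3. q(cons(p(0), cons(a, q(q(cons(p(0), cons(a, 0)))))))  →  q(cons(p(0), cons(a, q(c))))   [R2 at 1.2.2.1]
4. q(cons(p(0), cons(a, q(c))))  →  q(cons(p(0), cons(a, 0)))   [R1 at 1.2.2]
5. q(cons(p(0), cons(a, 0)))  →  c   [R2 at ε]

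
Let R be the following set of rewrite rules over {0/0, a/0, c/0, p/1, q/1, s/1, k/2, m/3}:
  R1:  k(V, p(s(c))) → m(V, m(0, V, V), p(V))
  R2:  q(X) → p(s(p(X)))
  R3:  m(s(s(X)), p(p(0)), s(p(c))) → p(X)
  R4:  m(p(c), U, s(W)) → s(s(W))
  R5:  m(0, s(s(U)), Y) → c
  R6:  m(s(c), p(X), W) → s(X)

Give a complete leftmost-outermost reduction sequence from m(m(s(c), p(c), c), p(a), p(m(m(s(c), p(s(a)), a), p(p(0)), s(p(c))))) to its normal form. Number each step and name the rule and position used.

1. m(m(s(c), p(c), c), p(a), p(m(m(s(c), p(s(a)), a), p(p(0)), s(p(c)))))  →  m(s(c), p(a), p(m(m(s(c), p(s(a)), a), p(p(0)), s(p(c)))))   [R6 at 1]
2. m(s(c), p(a), p(m(m(s(c), p(s(a)), a), p(p(0)), s(p(c)))))  →  s(a)   [R6 at ε]

s(a)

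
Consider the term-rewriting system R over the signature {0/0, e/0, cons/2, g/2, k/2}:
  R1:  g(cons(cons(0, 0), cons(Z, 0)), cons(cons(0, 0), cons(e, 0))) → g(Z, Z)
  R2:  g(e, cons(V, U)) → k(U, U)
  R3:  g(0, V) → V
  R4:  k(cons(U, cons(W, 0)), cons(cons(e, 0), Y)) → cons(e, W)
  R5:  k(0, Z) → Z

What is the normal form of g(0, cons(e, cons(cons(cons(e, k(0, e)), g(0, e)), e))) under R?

1. g(0, cons(e, cons(cons(cons(e, k(0, e)), g(0, e)), e)))  →  cons(e, cons(cons(cons(e, k(0, e)), g(0, e)), e))   [R3 at ε]
2. cons(e, cons(cons(cons(e, k(0, e)), g(0, e)), e))  →  cons(e, cons(cons(cons(e, e), g(0, e)), e))   [R5 at 2.1.1.2]
3. cons(e, cons(cons(cons(e, e), g(0, e)), e))  →  cons(e, cons(cons(cons(e, e), e), e))   [R3 at 2.1.2]

cons(e, cons(cons(cons(e, e), e), e))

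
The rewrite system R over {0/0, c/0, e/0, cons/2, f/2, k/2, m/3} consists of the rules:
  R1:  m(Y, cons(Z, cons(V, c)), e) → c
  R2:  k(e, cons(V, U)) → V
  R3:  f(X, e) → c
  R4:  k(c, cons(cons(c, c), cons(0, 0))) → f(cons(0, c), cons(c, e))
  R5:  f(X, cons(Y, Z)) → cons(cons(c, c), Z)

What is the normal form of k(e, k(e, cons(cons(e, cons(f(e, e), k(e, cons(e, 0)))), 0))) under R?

e

1. k(e, k(e, cons(cons(e, cons(f(e, e), k(e, cons(e, 0)))), 0)))  →  k(e, cons(e, cons(f(e, e), k(e, cons(e, 0)))))   [R2 at 2]
2. k(e, cons(e, cons(f(e, e), k(e, cons(e, 0)))))  →  e   [R2 at ε]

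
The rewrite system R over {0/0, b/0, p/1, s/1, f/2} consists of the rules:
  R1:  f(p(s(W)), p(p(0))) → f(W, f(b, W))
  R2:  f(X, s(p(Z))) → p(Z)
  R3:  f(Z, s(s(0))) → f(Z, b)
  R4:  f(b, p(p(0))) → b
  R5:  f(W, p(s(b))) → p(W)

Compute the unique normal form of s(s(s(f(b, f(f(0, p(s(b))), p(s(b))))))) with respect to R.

1. s(s(s(f(b, f(f(0, p(s(b))), p(s(b)))))))  →  s(s(s(f(b, p(f(0, p(s(b))))))))   [R5 at 1.1.1.2]
2. s(s(s(f(b, p(f(0, p(s(b))))))))  →  s(s(s(f(b, p(p(0))))))   [R5 at 1.1.1.2.1]
3. s(s(s(f(b, p(p(0))))))  →  s(s(s(b)))   [R4 at 1.1.1]

s(s(s(b)))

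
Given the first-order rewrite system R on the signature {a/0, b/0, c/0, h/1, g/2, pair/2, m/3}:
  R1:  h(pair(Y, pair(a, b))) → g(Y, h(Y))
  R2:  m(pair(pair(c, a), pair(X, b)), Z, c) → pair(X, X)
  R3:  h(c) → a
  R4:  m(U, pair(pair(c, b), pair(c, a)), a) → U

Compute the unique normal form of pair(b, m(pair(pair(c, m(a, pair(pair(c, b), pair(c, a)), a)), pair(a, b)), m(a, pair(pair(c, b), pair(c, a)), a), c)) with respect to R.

1. pair(b, m(pair(pair(c, m(a, pair(pair(c, b), pair(c, a)), a)), pair(a, b)), m(a, pair(pair(c, b), pair(c, a)), a), c))  →  pair(b, m(pair(pair(c, a), pair(a, b)), m(a, pair(pair(c, b), pair(c, a)), a), c))   [R4 at 2.1.1.2]
2. pair(b, m(pair(pair(c, a), pair(a, b)), m(a, pair(pair(c, b), pair(c, a)), a), c))  →  pair(b, pair(a, a))   [R2 at 2]

pair(b, pair(a, a))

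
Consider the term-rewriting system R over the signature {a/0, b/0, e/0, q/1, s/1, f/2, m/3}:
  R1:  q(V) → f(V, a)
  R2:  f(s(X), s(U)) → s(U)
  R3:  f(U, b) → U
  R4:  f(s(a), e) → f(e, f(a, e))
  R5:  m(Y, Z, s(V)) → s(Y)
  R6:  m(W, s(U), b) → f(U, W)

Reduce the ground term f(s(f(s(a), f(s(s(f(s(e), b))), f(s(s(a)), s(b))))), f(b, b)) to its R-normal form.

s(s(b))

1. f(s(f(s(a), f(s(s(f(s(e), b))), f(s(s(a)), s(b))))), f(b, b))  →  f(s(f(s(a), f(s(s(s(e))), f(s(s(a)), s(b))))), f(b, b))   [R3 at 1.1.2.1.1.1]
2. f(s(f(s(a), f(s(s(s(e))), f(s(s(a)), s(b))))), f(b, b))  →  f(s(f(s(a), f(s(s(s(e))), s(b)))), f(b, b))   [R2 at 1.1.2.2]
3. f(s(f(s(a), f(s(s(s(e))), s(b)))), f(b, b))  →  f(s(f(s(a), s(b))), f(b, b))   [R2 at 1.1.2]
4. f(s(f(s(a), s(b))), f(b, b))  →  f(s(s(b)), f(b, b))   [R2 at 1.1]
5. f(s(s(b)), f(b, b))  →  f(s(s(b)), b)   [R3 at 2]
6. f(s(s(b)), b)  →  s(s(b))   [R3 at ε]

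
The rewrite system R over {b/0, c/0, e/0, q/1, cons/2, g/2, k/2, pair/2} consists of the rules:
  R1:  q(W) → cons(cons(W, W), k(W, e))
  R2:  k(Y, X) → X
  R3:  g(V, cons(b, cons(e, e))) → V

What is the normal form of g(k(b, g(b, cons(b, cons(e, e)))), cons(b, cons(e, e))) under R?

1. g(k(b, g(b, cons(b, cons(e, e)))), cons(b, cons(e, e)))  →  k(b, g(b, cons(b, cons(e, e))))   [R3 at ε]
2. k(b, g(b, cons(b, cons(e, e))))  →  g(b, cons(b, cons(e, e)))   [R2 at ε]
3. g(b, cons(b, cons(e, e)))  →  b   [R3 at ε]

b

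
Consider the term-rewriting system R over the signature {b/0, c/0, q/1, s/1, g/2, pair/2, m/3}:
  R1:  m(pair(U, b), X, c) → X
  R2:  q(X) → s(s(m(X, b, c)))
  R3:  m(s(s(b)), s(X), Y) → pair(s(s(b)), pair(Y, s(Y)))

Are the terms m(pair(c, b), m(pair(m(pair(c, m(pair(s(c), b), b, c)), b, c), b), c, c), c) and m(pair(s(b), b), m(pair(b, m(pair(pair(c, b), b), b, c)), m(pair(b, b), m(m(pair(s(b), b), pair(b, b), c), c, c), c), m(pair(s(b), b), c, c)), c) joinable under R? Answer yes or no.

Reduce t₁ = m(pair(c, b), m(pair(m(pair(c, m(pair(s(c), b), b, c)), b, c), b), c, c), c):
1. m(pair(c, b), m(pair(m(pair(c, m(pair(s(c), b), b, c)), b, c), b), c, c), c)  →  m(pair(m(pair(c, m(pair(s(c), b), b, c)), b, c), b), c, c)   [R1 at ε]
2. m(pair(m(pair(c, m(pair(s(c), b), b, c)), b, c), b), c, c)  →  c   [R1 at ε]

Reduce t₂ = m(pair(s(b), b), m(pair(b, m(pair(pair(c, b), b), b, c)), m(pair(b, b), m(m(pair(s(b), b), pair(b, b), c), c, c), c), m(pair(s(b), b), c, c)), c):
1. m(pair(s(b), b), m(pair(b, m(pair(pair(c, b), b), b, c)), m(pair(b, b), m(m(pair(s(b), b), pair(b, b), c), c, c), c), m(pair(s(b), b), c, c)), c)  →  m(pair(b, m(pair(pair(c, b), b), b, c)), m(pair(b, b), m(m(pair(s(b), b), pair(b, b), c), c, c), c), m(pair(s(b), b), c, c))   [R1 at ε]
2. m(pair(b, m(pair(pair(c, b), b), b, c)), m(pair(b, b), m(m(pair(s(b), b), pair(b, b), c), c, c), c), m(pair(s(b), b), c, c))  →  m(pair(b, b), m(pair(b, b), m(m(pair(s(b), b), pair(b, b), c), c, c), c), m(pair(s(b), b), c, c))   [R1 at 1.2]
3. m(pair(b, b), m(pair(b, b), m(m(pair(s(b), b), pair(b, b), c), c, c), c), m(pair(s(b), b), c, c))  →  m(pair(b, b), m(m(pair(s(b), b), pair(b, b), c), c, c), m(pair(s(b), b), c, c))   [R1 at 2]
4. m(pair(b, b), m(m(pair(s(b), b), pair(b, b), c), c, c), m(pair(s(b), b), c, c))  →  m(pair(b, b), m(pair(b, b), c, c), m(pair(s(b), b), c, c))   [R1 at 2.1]
5. m(pair(b, b), m(pair(b, b), c, c), m(pair(s(b), b), c, c))  →  m(pair(b, b), c, m(pair(s(b), b), c, c))   [R1 at 2]
6. m(pair(b, b), c, m(pair(s(b), b), c, c))  →  m(pair(b, b), c, c)   [R1 at 3]
7. m(pair(b, b), c, c)  →  c   [R1 at ε]

yes — NF(t₁) = c, NF(t₂) = c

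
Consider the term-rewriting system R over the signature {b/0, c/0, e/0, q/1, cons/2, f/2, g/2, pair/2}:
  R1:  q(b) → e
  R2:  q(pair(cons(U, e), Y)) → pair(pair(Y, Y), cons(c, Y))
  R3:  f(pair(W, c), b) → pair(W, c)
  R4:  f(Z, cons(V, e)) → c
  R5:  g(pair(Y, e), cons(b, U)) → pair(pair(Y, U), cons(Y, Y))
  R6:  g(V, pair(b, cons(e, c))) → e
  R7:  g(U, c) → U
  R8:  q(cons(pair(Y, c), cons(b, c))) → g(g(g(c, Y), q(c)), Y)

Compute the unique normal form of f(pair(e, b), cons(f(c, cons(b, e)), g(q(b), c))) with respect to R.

c

1. f(pair(e, b), cons(f(c, cons(b, e)), g(q(b), c)))  →  f(pair(e, b), cons(c, g(q(b), c)))   [R4 at 2.1]
2. f(pair(e, b), cons(c, g(q(b), c)))  →  f(pair(e, b), cons(c, q(b)))   [R7 at 2.2]
3. f(pair(e, b), cons(c, q(b)))  →  f(pair(e, b), cons(c, e))   [R1 at 2.2]
4. f(pair(e, b), cons(c, e))  →  c   [R4 at ε]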